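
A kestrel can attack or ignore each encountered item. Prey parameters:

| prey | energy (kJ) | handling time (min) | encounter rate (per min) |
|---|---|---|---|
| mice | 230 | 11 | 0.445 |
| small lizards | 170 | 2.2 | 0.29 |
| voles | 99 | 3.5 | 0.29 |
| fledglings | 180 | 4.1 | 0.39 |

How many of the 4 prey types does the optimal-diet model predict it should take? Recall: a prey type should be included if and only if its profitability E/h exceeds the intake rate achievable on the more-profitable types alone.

Rank by E/h (kJ/min): small lizards 77.3, fledglings 43.9, voles 28.3, mice 20.9. Include each in turn until the next type's E/h falls below the running intake rate.
Rate on top 1: 30.1. fledglings: 43.9 > 30.1 → include.
Rate on top 2: 36.92. voles: 28.3 < 36.92 → exclude; stop.
Optimal diet: small lizards, fledglings — 2 of 4 types.

2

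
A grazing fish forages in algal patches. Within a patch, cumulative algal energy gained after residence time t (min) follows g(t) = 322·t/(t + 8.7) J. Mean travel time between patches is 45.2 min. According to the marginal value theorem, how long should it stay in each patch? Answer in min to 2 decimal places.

Maximise g(t)/(T+t): set derivative to zero → g'(t)(T+t) = g(t).
g'(t) = 322·8.7/(t + 8.7)². Setting 322·8.7/(t+8.7)² = 322t/[(t+8.7)(45.2+t)] gives 8.7(45.2+t) = t(t+8.7), so t² = 8.7×45.2 = 393.2.
t* = √393.2 = 19.83 min.

19.83 min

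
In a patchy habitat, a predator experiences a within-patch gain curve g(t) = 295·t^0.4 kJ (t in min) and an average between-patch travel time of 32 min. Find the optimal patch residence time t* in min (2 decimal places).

21.33 min

Optimal t* satisfies g'(t*) = g(t*)/(T + t*).
g'(t) = 0.4·295·t^-0.6. Setting 0.4·295·t^-0.6 = 295·t^0.4/(32+t) gives 0.4(32+t) = t, so 0.60·t = 0.4×32.
t* = 0.4×32/0.60 = 21.33 min.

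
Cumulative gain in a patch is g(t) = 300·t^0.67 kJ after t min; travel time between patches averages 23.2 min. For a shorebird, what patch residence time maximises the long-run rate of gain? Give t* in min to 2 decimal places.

Maximise g(t)/(T+t): set derivative to zero → g'(t)(T+t) = g(t).
g'(t) = 0.67·300·t^-0.33. Setting 0.67·300·t^-0.33 = 300·t^0.67/(23.2+t) gives 0.67(23.2+t) = t, so 0.33·t = 0.67×23.2.
t* = 0.67×23.2/0.33 = 47.1 min.

47.10 min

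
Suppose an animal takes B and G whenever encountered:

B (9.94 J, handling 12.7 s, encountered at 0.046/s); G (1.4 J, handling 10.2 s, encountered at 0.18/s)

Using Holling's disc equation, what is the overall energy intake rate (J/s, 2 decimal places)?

0.21 J/s

Energy encountered per unit search time: 0.046×9.94 + 0.18×1.4 = 0.7092 J/s.
Handling time per unit search time: 0.046×12.7 + 0.18×10.2 = 2.42.
Rate = 0.7092/(1 + 2.42) = 0.2074 J/s.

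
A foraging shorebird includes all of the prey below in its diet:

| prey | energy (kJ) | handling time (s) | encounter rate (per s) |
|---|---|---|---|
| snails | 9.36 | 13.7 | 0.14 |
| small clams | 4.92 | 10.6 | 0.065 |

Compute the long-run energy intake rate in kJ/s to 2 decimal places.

R = (0.14×9.36 + 0.065×4.92) / (1 + 0.14×13.7 + 0.065×10.6) = 1.63/3.607 = 0.452 kJ/s.

0.45 kJ/s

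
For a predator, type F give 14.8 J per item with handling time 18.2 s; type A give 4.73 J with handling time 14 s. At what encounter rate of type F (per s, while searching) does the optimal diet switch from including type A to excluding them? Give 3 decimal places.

0.039 per s

The zero-one rule: include type A iff E₂/h₂ > λE₁/(1+λh₁). Equality gives the switch point.
λE₁h₂ = E₂ + λE₂h₁ ⇒ λ = E₂/(E₁h₂ − E₂h₁) = 4.73/(207.2 − 86.09) = 0.03905 per s.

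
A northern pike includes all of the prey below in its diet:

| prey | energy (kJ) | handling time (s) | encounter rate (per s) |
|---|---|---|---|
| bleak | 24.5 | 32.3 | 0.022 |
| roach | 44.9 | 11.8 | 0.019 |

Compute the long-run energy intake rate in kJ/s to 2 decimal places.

R = (0.022×24.5 + 0.019×44.9) / (1 + 0.022×32.3 + 0.019×11.8) = 1.392/1.935 = 0.7195 kJ/s.

0.72 kJ/s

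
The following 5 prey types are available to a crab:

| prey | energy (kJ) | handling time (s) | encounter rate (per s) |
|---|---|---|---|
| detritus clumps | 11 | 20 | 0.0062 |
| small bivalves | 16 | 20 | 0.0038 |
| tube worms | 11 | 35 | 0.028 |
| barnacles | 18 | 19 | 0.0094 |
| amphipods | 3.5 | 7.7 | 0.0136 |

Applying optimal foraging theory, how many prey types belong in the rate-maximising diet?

5

E/h in descending order: barnacles 0.947, small bivalves 0.8, detritus clumps 0.55, amphipods 0.455, tube worms 0.314 kJ/s. The optimal diet is the largest prefix of this list for which every included type satisfies E_i/h_i > R on the types above it.
Rate on top 1: 0.1436. small bivalves: 0.8 > 0.1436 → include.
Rate on top 2: 0.1833. detritus clumps: 0.55 > 0.1833 → include.
Rate on top 3: 0.2163. amphipods: 0.455 > 0.2163 → include.
Rate on top 4: 0.2331. tube worms: 0.314 > 0.2331 → include.
Optimal diet: barnacles, small bivalves, detritus clumps, amphipods, tube worms — 5 of 5 types.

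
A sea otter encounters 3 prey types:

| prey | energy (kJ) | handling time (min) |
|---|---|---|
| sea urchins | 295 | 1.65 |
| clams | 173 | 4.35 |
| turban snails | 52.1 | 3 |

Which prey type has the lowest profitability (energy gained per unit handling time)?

turban snails

Profitability E/h (kJ/min): sea urchins = 295/1.65 = 179, clams = 173/4.35 = 39.8, turban snails = 52.1/3 = 17.4.
Ranked: sea urchins > clams > turban snails.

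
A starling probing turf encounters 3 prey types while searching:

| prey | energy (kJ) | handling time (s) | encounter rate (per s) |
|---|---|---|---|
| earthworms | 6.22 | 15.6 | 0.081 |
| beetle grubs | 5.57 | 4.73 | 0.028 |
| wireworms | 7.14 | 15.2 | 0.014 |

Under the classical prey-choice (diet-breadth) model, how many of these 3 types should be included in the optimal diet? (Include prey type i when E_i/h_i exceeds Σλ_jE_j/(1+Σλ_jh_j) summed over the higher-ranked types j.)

3

Rank by E/h (kJ/s): beetle grubs 1.18, wireworms 0.47, earthworms 0.399. Include each in turn until the next type's E/h falls below the running intake rate.
Rate on top 1: 0.1377. wireworms: 0.47 > 0.1377 → include.
Rate on top 2: 0.1902. earthworms: 0.399 > 0.1902 → include.
Optimal diet: beetle grubs, wireworms, earthworms — 3 of 3 types.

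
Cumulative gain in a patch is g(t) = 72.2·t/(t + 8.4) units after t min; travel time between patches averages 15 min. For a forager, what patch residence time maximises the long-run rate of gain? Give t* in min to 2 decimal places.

11.22 min

Maximise g(t)/(T+t): set derivative to zero → g'(t)(T+t) = g(t).
g'(t) = 72.2·8.4/(t + 8.4)². Setting 72.2·8.4/(t+8.4)² = 72.2t/[(t+8.4)(15+t)] gives 8.4(15+t) = t(t+8.4), so t² = 8.4×15 = 126.
t* = √126 = 11.22 min.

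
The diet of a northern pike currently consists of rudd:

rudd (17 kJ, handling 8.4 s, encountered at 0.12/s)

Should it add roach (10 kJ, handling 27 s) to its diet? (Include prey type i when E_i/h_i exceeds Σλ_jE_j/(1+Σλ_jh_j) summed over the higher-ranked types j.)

No

Intake rate on the current diet: R = (0.12×17) / (1 + 0.12×8.4) = 2.04/2.008 = 1.016 kJ/s.
Profitability of roach: 10/27 = 0.3704 kJ/s.
0.3704 < 1.016, so adding roach would lower the average — exclude it.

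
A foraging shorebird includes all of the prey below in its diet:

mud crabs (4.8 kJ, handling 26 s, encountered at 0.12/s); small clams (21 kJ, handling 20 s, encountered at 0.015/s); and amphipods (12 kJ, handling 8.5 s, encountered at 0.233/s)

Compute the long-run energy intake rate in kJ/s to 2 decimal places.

R = (0.12×4.8 + 0.015×21 + 0.233×12) / (1 + 0.12×26 + 0.015×20 + 0.233×8.5) = 3.687/6.401 = 0.576 kJ/s.

0.58 kJ/s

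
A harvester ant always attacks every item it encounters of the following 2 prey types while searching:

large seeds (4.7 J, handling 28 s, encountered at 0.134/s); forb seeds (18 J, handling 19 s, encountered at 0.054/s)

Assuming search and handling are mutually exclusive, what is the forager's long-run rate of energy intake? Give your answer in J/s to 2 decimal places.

0.28 J/s

Energy encountered per unit search time: 0.134×4.7 + 0.054×18 = 1.602 J/s.
Handling time per unit search time: 0.134×28 + 0.054×19 = 4.778.
Rate = 1.602/(1 + 4.778) = 0.2772 J/s.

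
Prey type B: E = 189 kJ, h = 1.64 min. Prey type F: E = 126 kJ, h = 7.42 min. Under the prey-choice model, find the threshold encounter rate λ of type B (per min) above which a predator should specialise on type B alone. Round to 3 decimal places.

At the threshold, the rate on type B alone equals the profitability of type F: λ·189/(1 + λ·1.64) = 126/7.42 = 16.98.
Rearranging, λ(189 − 16.98×1.64) = 16.98, so λ = 16.98/161.2 = 0.1054 per min.

0.105 per min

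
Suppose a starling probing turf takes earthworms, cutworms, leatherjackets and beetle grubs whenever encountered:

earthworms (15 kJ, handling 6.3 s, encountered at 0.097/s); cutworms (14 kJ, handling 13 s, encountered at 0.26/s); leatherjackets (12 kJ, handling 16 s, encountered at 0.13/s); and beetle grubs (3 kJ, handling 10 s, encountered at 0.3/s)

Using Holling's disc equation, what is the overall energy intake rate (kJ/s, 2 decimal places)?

R = (0.097×15 + 0.26×14 + 0.13×12 + 0.3×3) / (1 + 0.097×6.3 + 0.26×13 + 0.13×16 + 0.3×10) = 7.555/10.07 = 0.7502 kJ/s.

0.75 kJ/s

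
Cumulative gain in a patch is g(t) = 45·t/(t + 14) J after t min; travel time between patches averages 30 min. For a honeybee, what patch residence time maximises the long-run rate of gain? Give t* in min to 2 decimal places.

20.49 min

By the marginal value theorem, leave when the instantaneous gain rate g'(t) equals the habitat-wide average g(t)/(T + t).
g'(t) = 45·14/(t + 14)². Setting 45·14/(t+14)² = 45t/[(t+14)(30+t)] gives 14(30+t) = t(t+14), so t² = 14×30 = 420.
t* = √420 = 20.49 min.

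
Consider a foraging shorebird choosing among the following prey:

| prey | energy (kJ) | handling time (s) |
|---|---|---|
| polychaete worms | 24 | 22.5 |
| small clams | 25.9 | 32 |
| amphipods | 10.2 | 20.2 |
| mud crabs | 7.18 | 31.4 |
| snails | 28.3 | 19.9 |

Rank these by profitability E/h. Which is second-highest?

Profitability E/h (kJ/s): polychaete worms = 24/22.5 = 1.07, small clams = 25.9/32 = 0.809, amphipods = 10.2/20.2 = 0.505, mud crabs = 7.18/31.4 = 0.229, snails = 28.3/19.9 = 1.42.
Ranked: snails > polychaete worms > small clams > amphipods > mud crabs.

polychaete worms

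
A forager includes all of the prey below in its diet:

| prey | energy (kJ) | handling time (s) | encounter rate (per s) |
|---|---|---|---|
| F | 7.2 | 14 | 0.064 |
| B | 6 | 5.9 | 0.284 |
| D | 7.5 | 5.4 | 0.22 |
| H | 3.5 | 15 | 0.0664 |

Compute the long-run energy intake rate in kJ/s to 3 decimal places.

0.703 kJ/s

R = Σλ_iE_i / (1 + Σλ_ih_i)
Numerator: 0.064×7.2 + 0.284×6 + 0.22×7.5 + 0.0664×3.5 = 4.047
Denominator: 1 + 0.064×14 + 0.284×5.9 + 0.22×5.4 + 0.0664×15 = 5.756
R = 4.047/5.756 = 0.7032 kJ/s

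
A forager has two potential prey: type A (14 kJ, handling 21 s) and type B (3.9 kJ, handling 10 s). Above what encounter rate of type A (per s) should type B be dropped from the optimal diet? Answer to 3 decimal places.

At the threshold, the rate on type A alone equals the profitability of type B: λ·14/(1 + λ·21) = 3.9/10 = 0.39.
Rearranging, λ(14 − 0.39×21) = 0.39, so λ = 0.39/5.81 = 0.06713 per s.

0.067 per s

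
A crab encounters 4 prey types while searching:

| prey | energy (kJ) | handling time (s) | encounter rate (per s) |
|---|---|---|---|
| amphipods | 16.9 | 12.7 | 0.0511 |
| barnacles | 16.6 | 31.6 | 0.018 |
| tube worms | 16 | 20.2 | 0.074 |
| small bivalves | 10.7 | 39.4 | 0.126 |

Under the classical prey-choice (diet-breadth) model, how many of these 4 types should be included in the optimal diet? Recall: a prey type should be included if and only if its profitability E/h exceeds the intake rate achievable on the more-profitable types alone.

E/h in descending order: amphipods 1.33, tube worms 0.792, barnacles 0.525, small bivalves 0.272 kJ/s. The optimal diet is the largest prefix of this list for which every included type satisfies E_i/h_i > R on the types above it.
Rate on top 1: 0.5237. tube worms: 0.792 > 0.5237 → include.
Rate on top 2: 0.6513. barnacles: 0.525 < 0.6513 → exclude; stop.
Optimal diet: amphipods, tube worms — 2 of 4 types.

2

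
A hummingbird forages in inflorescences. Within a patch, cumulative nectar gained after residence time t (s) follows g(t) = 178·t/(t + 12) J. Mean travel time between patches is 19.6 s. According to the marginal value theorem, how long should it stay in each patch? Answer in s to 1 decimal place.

Maximise g(t)/(T+t): set derivative to zero → g'(t)(T+t) = g(t).
g'(t) = 178·12/(t + 12)². Setting 178·12/(t+12)² = 178t/[(t+12)(19.6+t)] gives 12(19.6+t) = t(t+12), so t² = 12×19.6 = 235.2.
t* = √235.2 = 15.34 s.

15.3 s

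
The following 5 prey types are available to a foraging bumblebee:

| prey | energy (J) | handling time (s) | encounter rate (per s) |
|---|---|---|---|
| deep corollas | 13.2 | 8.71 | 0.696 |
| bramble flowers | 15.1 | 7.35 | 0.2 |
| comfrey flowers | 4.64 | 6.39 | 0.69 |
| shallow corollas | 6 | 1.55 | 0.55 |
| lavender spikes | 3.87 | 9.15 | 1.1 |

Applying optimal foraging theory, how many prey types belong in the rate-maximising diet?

E/h in descending order: shallow corollas 3.87, bramble flowers 2.05, deep corollas 1.52, comfrey flowers 0.726, lavender spikes 0.423 J/s. The optimal diet is the largest prefix of this list for which every included type satisfies E_i/h_i > R on the types above it.
Rate on top 1: 1.781. bramble flowers: 2.05 > 1.781 → include.
Rate on top 2: 1.902. deep corollas: 1.52 < 1.902 → exclude; stop.
Optimal diet: shallow corollas, bramble flowers — 2 of 5 types.

2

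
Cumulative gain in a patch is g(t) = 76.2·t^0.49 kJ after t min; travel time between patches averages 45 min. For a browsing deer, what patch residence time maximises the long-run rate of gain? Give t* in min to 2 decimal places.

43.24 min

Optimal t* satisfies g'(t*) = g(t*)/(T + t*).
g'(t) = 0.49·76.2·t^-0.51. Setting 0.49·76.2·t^-0.51 = 76.2·t^0.49/(45+t) gives 0.49(45+t) = t, so 0.51·t = 0.49×45.
t* = 0.49×45/0.51 = 43.24 min.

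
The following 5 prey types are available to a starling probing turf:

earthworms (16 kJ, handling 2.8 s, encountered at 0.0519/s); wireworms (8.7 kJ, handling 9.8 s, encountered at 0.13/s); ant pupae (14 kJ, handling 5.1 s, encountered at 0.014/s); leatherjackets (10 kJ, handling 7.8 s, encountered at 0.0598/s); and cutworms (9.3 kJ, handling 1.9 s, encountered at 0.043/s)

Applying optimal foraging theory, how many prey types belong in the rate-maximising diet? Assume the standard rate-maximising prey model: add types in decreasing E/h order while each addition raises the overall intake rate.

4

Rank by E/h (kJ/s): earthworms 5.71, cutworms 4.89, ant pupae 2.75, leatherjackets 1.28, wireworms 0.888. Include each in turn until the next type's E/h falls below the running intake rate.
Rate on top 1: 0.725. cutworms: 4.89 > 0.725 → include.
Rate on top 2: 1.003. ant pupae: 2.75 > 1.003 → include.
Rate on top 3: 1.098. leatherjackets: 1.28 > 1.098 → include.
Rate on top 4: 1.147. wireworms: 0.888 < 1.147 → exclude; stop.
Optimal diet: earthworms, cutworms, ant pupae, leatherjackets — 4 of 5 types.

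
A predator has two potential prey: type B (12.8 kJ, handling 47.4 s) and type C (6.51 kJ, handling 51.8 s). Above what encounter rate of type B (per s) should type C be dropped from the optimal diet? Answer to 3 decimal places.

0.018 per s

Drop type C once their profitability E₂/h₂ falls below the rate achievable on type B alone: E₂/h₂ = λE₁/(1 + λh₁).
Solve for λ: λE₁h₂ = E₂(1 + λh₁) → λ(E₁h₂ − E₂h₁) = E₂ → λ = E₂/(E₁h₂ − E₂h₁).
λ = 6.51/(12.8×51.8 − 6.51×47.4) = 6.51/354.5 = 0.01837 per s.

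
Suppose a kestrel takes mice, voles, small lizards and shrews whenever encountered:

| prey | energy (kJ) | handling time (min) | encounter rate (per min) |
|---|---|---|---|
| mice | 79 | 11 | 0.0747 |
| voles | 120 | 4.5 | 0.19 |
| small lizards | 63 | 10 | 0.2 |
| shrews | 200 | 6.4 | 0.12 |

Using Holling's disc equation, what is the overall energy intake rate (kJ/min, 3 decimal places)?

11.994 kJ/min

R = Σλ_iE_i / (1 + Σλ_ih_i)
Numerator: 0.0747×79 + 0.19×120 + 0.2×63 + 0.12×200 = 65.3
Denominator: 1 + 0.0747×11 + 0.19×4.5 + 0.2×10 + 0.12×6.4 = 5.445
R = 65.3/5.445 = 11.99 kJ/min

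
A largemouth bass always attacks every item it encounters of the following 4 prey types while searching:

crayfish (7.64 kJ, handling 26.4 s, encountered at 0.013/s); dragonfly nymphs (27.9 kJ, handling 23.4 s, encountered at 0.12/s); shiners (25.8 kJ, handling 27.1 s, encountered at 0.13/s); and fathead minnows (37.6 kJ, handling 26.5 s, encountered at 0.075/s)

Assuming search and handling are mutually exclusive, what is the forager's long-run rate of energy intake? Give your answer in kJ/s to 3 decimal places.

R = Σλ_iE_i / (1 + Σλ_ih_i)
Numerator: 0.013×7.64 + 0.12×27.9 + 0.13×25.8 + 0.075×37.6 = 9.621
Denominator: 1 + 0.013×26.4 + 0.12×23.4 + 0.13×27.1 + 0.075×26.5 = 9.662
R = 9.621/9.662 = 0.9958 kJ/s

0.996 kJ/s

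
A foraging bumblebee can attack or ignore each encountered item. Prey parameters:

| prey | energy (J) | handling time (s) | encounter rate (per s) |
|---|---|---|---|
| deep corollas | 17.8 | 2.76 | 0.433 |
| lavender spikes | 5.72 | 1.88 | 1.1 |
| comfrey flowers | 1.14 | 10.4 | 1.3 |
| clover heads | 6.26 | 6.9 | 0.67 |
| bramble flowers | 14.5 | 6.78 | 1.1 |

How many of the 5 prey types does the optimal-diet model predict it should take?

1

Rank by E/h (J/s): deep corollas 6.45, lavender spikes 3.04, bramble flowers 2.14, clover heads 0.907, comfrey flowers 0.11. Include each in turn until the next type's E/h falls below the running intake rate.
Rate on top 1: 3.511. lavender spikes: 3.04 < 3.511 → exclude; stop.
Optimal diet: deep corollas — 1 of 5 types.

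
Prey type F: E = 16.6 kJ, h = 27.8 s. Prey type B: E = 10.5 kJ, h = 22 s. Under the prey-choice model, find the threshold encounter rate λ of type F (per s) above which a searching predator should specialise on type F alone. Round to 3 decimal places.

The zero-one rule: include type B iff E₂/h₂ > λE₁/(1+λh₁). Equality gives the switch point.
λE₁h₂ = E₂ + λE₂h₁ ⇒ λ = E₂/(E₁h₂ − E₂h₁) = 10.5/(365.2 − 291.9) = 0.1432 per s.

0.143 per s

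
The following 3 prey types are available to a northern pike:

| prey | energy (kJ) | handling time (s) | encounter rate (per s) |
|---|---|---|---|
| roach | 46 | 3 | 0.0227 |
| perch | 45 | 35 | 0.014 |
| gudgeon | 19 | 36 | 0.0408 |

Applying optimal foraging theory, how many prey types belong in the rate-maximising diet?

2

Profitabilities (E/h, kJ/s): roach 15.3, perch 1.29, gudgeon 0.528. Add prey in this order while the next type's profitability exceeds the intake rate on those already taken.
Rate on top 1: 0.9776. perch: 1.29 > 0.9776 → include.
Rate on top 2: 1.075. gudgeon: 0.528 < 1.075 → exclude; stop.
Optimal diet: roach, perch — 2 of 3 types.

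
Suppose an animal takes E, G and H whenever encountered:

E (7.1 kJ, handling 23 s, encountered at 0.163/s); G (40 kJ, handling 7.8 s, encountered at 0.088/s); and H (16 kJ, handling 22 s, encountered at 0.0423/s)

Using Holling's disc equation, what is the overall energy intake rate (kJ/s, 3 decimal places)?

0.841 kJ/s

Energy encountered per unit search time: 0.163×7.1 + 0.088×40 + 0.0423×16 = 5.354 kJ/s.
Handling time per unit search time: 0.163×23 + 0.088×7.8 + 0.0423×22 = 5.366.
Rate = 5.354/(1 + 5.366) = 0.841 kJ/s.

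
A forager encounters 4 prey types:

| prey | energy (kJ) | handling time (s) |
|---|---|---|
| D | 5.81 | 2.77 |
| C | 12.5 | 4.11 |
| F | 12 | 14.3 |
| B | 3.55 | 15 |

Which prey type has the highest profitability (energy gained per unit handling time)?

C

In descending order of E/h:
C: 12.5/4.11 = 3.04 kJ/s
D: 5.81/2.77 = 2.1 kJ/s
F: 12/14.3 = 0.839 kJ/s
B: 3.55/15 = 0.237 kJ/s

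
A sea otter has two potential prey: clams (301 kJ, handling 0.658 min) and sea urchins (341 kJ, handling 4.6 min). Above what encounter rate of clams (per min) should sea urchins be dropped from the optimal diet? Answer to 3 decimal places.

0.294 per min

At the threshold, the rate on clams alone equals the profitability of sea urchins: λ·301/(1 + λ·0.658) = 341/4.6 = 74.13.
Rearranging, λ(301 − 74.13×0.658) = 74.13, so λ = 74.13/252.2 = 0.2939 per min.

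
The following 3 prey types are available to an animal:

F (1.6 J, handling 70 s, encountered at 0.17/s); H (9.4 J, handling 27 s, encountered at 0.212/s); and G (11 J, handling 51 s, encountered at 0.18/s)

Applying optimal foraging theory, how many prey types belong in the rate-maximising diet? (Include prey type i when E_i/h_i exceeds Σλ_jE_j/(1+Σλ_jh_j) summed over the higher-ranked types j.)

Profitabilities (E/h, J/s): H 0.348, G 0.216, F 0.0229. Add prey in this order while the next type's profitability exceeds the intake rate on those already taken.
Rate on top 1: 0.2964. G: 0.216 < 0.2964 → exclude; stop.
Optimal diet: H — 1 of 3 types.

1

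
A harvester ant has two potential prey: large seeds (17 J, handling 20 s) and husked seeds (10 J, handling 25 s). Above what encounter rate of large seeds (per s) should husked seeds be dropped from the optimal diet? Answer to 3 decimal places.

At the threshold, the rate on large seeds alone equals the profitability of husked seeds: λ·17/(1 + λ·20) = 10/25 = 0.4.
Rearranging, λ(17 − 0.4×20) = 0.4, so λ = 0.4/9 = 0.04444 per s.

0.044 per s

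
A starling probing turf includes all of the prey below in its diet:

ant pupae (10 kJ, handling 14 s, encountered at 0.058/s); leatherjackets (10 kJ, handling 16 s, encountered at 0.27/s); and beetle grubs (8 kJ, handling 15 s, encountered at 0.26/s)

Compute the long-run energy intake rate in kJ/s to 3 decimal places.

0.534 kJ/s

R = (0.058×10 + 0.27×10 + 0.26×8) / (1 + 0.058×14 + 0.27×16 + 0.26×15) = 5.36/10.03 = 0.5343 kJ/s.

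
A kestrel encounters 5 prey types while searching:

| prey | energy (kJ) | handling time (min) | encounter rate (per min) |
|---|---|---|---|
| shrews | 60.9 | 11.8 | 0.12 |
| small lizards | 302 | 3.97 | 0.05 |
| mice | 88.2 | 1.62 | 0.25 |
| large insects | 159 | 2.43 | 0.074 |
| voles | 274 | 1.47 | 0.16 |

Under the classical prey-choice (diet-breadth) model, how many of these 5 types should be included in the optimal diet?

Profitabilities (E/h, kJ/min): voles 186, small lizards 76.1, large insects 65.4, mice 54.4, shrews 5.16. Add prey in this order while the next type's profitability exceeds the intake rate on those already taken.
Rate on top 1: 35.49. small lizards: 76.1 > 35.49 → include.
Rate on top 2: 41.11. large insects: 65.4 > 41.11 → include.
Rate on top 3: 43.82. mice: 54.4 > 43.82 → include.
Rate on top 4: 45.95. shrews: 5.16 < 45.95 → exclude; stop.
Optimal diet: voles, small lizards, large insects, mice — 4 of 5 types.

4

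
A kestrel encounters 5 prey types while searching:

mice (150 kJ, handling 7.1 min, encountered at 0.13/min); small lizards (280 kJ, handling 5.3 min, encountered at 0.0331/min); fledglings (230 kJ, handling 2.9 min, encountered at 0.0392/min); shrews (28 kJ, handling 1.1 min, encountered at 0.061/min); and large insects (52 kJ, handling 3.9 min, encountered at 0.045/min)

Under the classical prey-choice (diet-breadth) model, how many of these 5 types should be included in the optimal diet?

4

Profitabilities (E/h, kJ/min): fledglings 79.3, small lizards 52.8, shrews 25.5, mice 21.1, large insects 13.3. Add prey in this order while the next type's profitability exceeds the intake rate on those already taken.
Rate on top 1: 8.096. small lizards: 52.8 > 8.096 → include.
Rate on top 2: 14.18. shrews: 25.5 > 14.18 → include.
Rate on top 3: 14.74. mice: 21.1 > 14.74 → include.
Rate on top 4: 17.33. large insects: 13.3 < 17.33 → exclude; stop.
Optimal diet: fledglings, small lizards, shrews, mice — 4 of 5 types.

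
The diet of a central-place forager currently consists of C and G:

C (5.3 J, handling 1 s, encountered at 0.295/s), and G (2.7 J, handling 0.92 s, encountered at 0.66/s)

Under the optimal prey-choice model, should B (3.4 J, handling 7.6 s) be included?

No

On C and G alone, R = ΣλE/(1+Σλh) = 3.346/1.902 = 1.759 J/s.
B: E/h = 3.4/7.6 = 0.4474 J/s.
Since 0.4474 < R, time spent handling B is better spent searching.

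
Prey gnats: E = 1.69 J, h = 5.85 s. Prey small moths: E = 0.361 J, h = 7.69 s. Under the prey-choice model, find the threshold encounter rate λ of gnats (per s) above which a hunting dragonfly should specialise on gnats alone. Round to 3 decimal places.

0.033 per s

At the threshold, the rate on gnats alone equals the profitability of small moths: λ·1.69/(1 + λ·5.85) = 0.361/7.69 = 0.04694.
Rearranging, λ(1.69 − 0.04694×5.85) = 0.04694, so λ = 0.04694/1.415 = 0.03317 per s.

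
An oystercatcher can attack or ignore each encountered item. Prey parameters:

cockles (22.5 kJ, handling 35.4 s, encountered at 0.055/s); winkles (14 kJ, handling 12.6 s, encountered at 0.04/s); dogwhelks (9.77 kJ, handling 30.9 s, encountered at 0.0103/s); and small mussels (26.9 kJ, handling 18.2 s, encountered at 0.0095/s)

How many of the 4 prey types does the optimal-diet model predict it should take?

Rank by E/h (kJ/s): small mussels 1.48, winkles 1.11, cockles 0.636, dogwhelks 0.316. Include each in turn until the next type's E/h falls below the running intake rate.
Rate on top 1: 0.2179. winkles: 1.11 > 0.2179 → include.
Rate on top 2: 0.4863. cockles: 0.636 > 0.4863 → include.
Rate on top 3: 0.5665. dogwhelks: 0.316 < 0.5665 → exclude; stop.
Optimal diet: small mussels, winkles, cockles — 3 of 4 types.

3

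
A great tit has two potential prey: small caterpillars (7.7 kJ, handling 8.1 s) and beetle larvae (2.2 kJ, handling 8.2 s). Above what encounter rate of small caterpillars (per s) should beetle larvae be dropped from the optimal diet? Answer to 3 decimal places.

At the threshold, the rate on small caterpillars alone equals the profitability of beetle larvae: λ·7.7/(1 + λ·8.1) = 2.2/8.2 = 0.2683.
Rearranging, λ(7.7 − 0.2683×8.1) = 0.2683, so λ = 0.2683/5.527 = 0.04854 per s.

0.049 per s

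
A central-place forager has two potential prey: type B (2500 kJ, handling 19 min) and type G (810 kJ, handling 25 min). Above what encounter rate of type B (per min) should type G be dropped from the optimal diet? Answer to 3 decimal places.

0.017 per min

At the threshold, the rate on type B alone equals the profitability of type G: λ·2500/(1 + λ·19) = 810/25 = 32.4.
Rearranging, λ(2500 − 32.4×19) = 32.4, so λ = 32.4/1884 = 0.01719 per min.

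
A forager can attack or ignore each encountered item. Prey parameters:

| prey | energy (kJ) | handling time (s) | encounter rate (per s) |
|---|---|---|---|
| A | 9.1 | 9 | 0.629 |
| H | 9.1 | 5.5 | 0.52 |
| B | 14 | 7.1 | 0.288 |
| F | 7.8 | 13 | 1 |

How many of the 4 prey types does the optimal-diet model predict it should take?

Profitabilities (E/h, kJ/s): B 1.97, H 1.65, A 1.01, F 0.6. Add prey in this order while the next type's profitability exceeds the intake rate on those already taken.
Rate on top 1: 1.324. H: 1.65 > 1.324 → include.
Rate on top 2: 1.484. A: 1.01 < 1.484 → exclude; stop.
Optimal diet: B, H — 2 of 4 types.

2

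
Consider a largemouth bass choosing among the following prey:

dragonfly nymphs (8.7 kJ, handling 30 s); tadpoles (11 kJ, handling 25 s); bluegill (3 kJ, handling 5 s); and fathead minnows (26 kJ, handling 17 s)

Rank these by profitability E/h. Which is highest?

fathead minnows

Profitability E/h (kJ/s): dragonfly nymphs = 8.7/30 = 0.29, tadpoles = 11/25 = 0.44, bluegill = 3/5 = 0.6, fathead minnows = 26/17 = 1.53.
Ranked: fathead minnows > bluegill > tadpoles > dragonfly nymphs.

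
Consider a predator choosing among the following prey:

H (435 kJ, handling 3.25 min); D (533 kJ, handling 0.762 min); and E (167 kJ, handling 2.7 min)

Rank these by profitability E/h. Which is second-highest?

Profitability E/h (kJ/min): H = 435/3.25 = 134, D = 533/0.762 = 699, E = 167/2.7 = 61.9.
Ranked: D > H > E.

H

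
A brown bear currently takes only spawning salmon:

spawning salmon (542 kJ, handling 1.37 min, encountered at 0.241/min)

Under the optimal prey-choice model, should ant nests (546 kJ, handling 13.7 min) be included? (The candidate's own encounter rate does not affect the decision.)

No

On spawning salmon alone, R = ΣλE/(1+Σλh) = 130.6/1.33 = 98.2 kJ/min.
ant nests: E/h = 546/13.7 = 39.85 kJ/min.
39.85 < 98.2, so adding ant nests would lower the average — exclude it.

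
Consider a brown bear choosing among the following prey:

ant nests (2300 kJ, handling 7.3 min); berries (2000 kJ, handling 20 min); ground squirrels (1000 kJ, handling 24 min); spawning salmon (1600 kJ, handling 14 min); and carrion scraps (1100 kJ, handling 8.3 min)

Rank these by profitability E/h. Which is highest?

Profitability E/h (kJ/min): ant nests = 2300/7.3 = 315, berries = 2000/20 = 100, ground squirrels = 1000/24 = 41.7, spawning salmon = 1600/14 = 114, carrion scraps = 1100/8.3 = 133.
Ranked: ant nests > carrion scraps > spawning salmon > berries > ground squirrels.

ant nests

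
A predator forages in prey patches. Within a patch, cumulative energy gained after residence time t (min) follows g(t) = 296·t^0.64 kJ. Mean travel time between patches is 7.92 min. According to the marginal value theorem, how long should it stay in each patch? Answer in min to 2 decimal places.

14.08 min

By the marginal value theorem, leave when the instantaneous gain rate g'(t) equals the habitat-wide average g(t)/(T + t).
g'(t) = 0.64·296·t^-0.36. Setting 0.64·296·t^-0.36 = 296·t^0.64/(7.92+t) gives 0.64(7.92+t) = t, so 0.36·t = 0.64×7.92.
t* = 0.64×7.92/0.36 = 14.08 min.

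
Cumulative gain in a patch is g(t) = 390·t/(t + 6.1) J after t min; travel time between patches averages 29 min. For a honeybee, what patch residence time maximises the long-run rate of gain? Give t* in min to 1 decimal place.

13.3 min

Maximise g(t)/(T+t): set derivative to zero → g'(t)(T+t) = g(t).
g'(t) = 390·6.1/(t + 6.1)². Setting 390·6.1/(t+6.1)² = 390t/[(t+6.1)(29+t)] gives 6.1(29+t) = t(t+6.1), so t² = 6.1×29 = 176.9.
t* = √176.9 = 13.3 min.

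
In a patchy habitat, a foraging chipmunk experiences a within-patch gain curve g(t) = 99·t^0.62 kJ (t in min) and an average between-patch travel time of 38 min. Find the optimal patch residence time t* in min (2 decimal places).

Maximise g(t)/(T+t): set derivative to zero → g'(t)(T+t) = g(t).
g'(t) = 0.62·99·t^-0.38. Setting 0.62·99·t^-0.38 = 99·t^0.62/(38+t) gives 0.62(38+t) = t, so 0.38·t = 0.62×38.
t* = 0.62×38/0.38 = 62 min.

62.00 min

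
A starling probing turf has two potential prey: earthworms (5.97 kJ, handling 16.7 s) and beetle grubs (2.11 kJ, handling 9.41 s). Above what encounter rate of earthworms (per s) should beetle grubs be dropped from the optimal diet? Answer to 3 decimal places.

0.101 per s

At the threshold, the rate on earthworms alone equals the profitability of beetle grubs: λ·5.97/(1 + λ·16.7) = 2.11/9.41 = 0.2242.
Rearranging, λ(5.97 − 0.2242×16.7) = 0.2242, so λ = 0.2242/2.225 = 0.1008 per s.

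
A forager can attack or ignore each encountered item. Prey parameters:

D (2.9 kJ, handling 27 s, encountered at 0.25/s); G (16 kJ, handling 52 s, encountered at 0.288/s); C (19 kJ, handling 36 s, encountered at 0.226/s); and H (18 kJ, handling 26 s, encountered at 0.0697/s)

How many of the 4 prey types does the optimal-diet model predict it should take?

E/h in descending order: H 0.692, C 0.528, G 0.308, D 0.107 kJ/s. The optimal diet is the largest prefix of this list for which every included type satisfies E_i/h_i > R on the types above it.
Rate on top 1: 0.4461. C: 0.528 > 0.4461 → include.
Rate on top 2: 0.5068. G: 0.308 < 0.5068 → exclude; stop.
Optimal diet: H, C — 2 of 4 types.

2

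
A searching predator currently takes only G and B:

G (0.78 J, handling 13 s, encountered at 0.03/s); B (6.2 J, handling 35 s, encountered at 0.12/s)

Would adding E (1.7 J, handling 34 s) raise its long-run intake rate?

On G and B alone, R = ΣλE/(1+Σλh) = 0.7674/5.59 = 0.1373 J/s.
E: E/h = 1.7/34 = 0.05 J/s.
0.05 < 0.1373, so adding E would lower the average — exclude it.

No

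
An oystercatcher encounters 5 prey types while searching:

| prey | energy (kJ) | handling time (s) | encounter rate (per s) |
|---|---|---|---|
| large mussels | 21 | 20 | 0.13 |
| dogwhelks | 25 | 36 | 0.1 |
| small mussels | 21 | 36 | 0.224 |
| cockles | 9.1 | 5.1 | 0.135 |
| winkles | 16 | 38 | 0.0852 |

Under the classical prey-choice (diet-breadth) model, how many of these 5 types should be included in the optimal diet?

2

E/h in descending order: cockles 1.78, large mussels 1.05, dogwhelks 0.694, small mussels 0.583, winkles 0.421 kJ/s. The optimal diet is the largest prefix of this list for which every included type satisfies E_i/h_i > R on the types above it.
Rate on top 1: 0.7276. large mussels: 1.05 > 0.7276 → include.
Rate on top 2: 0.9231. dogwhelks: 0.694 < 0.9231 → exclude; stop.
Optimal diet: cockles, large mussels — 2 of 5 types.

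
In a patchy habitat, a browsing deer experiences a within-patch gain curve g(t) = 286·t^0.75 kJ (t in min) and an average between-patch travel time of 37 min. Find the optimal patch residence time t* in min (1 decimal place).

Optimal t* satisfies g'(t*) = g(t*)/(T + t*).
g'(t) = 0.75·286·t^-0.25. Setting 0.75·286·t^-0.25 = 286·t^0.75/(37+t) gives 0.75(37+t) = t, so 0.25·t = 0.75×37.
t* = 0.75×37/0.25 = 111 min.

111.0 min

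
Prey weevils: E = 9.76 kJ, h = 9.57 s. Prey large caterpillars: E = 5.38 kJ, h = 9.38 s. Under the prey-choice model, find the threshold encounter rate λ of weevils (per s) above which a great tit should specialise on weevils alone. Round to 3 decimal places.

0.134 per s

Drop large caterpillars once their profitability E₂/h₂ falls below the rate achievable on weevils alone: E₂/h₂ = λE₁/(1 + λh₁).
Solve for λ: λE₁h₂ = E₂(1 + λh₁) → λ(E₁h₂ − E₂h₁) = E₂ → λ = E₂/(E₁h₂ − E₂h₁).
λ = 5.38/(9.76×9.38 − 5.38×9.57) = 5.38/40.06 = 0.1343 per s.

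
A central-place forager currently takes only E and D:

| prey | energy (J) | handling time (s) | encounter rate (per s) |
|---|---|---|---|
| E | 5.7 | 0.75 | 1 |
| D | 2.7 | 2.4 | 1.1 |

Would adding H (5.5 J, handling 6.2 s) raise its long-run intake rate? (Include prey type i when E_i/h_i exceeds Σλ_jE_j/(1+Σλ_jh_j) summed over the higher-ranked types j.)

Current rate: (1×5.7 + 1.1×2.7)/(1 + 1×0.75 + 1.1×2.4) = 1.975 J/s.
H: E/h = 5.5/6.2 = 0.8871 J/s.
0.8871 < 1.975, so adding H would lower the average — exclude it.

No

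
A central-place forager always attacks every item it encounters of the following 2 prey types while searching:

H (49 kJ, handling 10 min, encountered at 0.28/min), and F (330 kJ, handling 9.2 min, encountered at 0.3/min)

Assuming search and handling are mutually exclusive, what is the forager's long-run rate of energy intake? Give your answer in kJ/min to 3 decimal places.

R = Σλ_iE_i / (1 + Σλ_ih_i)
Numerator: 0.28×49 + 0.3×330 = 112.7
Denominator: 1 + 0.28×10 + 0.3×9.2 = 6.56
R = 112.7/6.56 = 17.18 kJ/min

17.183 kJ/min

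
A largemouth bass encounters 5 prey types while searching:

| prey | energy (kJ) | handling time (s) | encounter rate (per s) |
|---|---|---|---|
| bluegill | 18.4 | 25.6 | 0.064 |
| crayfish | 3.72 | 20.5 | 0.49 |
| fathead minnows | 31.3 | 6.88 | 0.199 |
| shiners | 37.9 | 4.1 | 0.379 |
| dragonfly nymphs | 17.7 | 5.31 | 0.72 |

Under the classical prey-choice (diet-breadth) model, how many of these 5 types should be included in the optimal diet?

Rank by E/h (kJ/s): shiners 9.24, fathead minnows 4.55, dragonfly nymphs 3.33, bluegill 0.719, crayfish 0.181. Include each in turn until the next type's E/h falls below the running intake rate.
Rate on top 1: 5.624. fathead minnows: 4.55 < 5.624 → exclude; stop.
Optimal diet: shiners — 1 of 5 types.

1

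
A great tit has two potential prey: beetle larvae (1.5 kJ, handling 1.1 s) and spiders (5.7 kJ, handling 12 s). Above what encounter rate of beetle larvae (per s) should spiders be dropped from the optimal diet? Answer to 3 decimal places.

Drop spiders once their profitability E₂/h₂ falls below the rate achievable on beetle larvae alone: E₂/h₂ = λE₁/(1 + λh₁).
Solve for λ: λE₁h₂ = E₂(1 + λh₁) → λ(E₁h₂ − E₂h₁) = E₂ → λ = E₂/(E₁h₂ − E₂h₁).
λ = 5.7/(1.5×12 − 5.7×1.1) = 5.7/11.73 = 0.4859 per s.

0.486 per s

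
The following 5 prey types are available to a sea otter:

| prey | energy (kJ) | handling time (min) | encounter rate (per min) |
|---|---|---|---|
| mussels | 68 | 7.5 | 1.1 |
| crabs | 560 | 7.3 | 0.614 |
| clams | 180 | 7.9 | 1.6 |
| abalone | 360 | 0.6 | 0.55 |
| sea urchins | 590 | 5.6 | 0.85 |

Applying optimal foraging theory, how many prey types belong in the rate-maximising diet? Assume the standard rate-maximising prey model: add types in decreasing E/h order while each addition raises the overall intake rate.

1

Rank by E/h (kJ/min): abalone 600, sea urchins 105, crabs 76.7, clams 22.8, mussels 9.07. Include each in turn until the next type's E/h falls below the running intake rate.
Rate on top 1: 148.9. sea urchins: 105 < 148.9 → exclude; stop.
Optimal diet: abalone — 1 of 5 types.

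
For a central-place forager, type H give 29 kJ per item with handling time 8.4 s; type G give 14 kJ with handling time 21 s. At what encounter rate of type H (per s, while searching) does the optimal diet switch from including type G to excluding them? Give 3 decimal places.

Drop type G once their profitability E₂/h₂ falls below the rate achievable on type H alone: E₂/h₂ = λE₁/(1 + λh₁).
Solve for λ: λE₁h₂ = E₂(1 + λh₁) → λ(E₁h₂ − E₂h₁) = E₂ → λ = E₂/(E₁h₂ − E₂h₁).
λ = 14/(29×21 − 14×8.4) = 14/491.4 = 0.02849 per s.

0.028 per s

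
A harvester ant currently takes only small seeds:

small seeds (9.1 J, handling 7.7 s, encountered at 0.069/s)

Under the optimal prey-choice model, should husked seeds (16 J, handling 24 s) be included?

Current rate: (0.069×9.1)/(1 + 0.069×7.7) = 0.41 J/s.
Profitability of husked seeds: 16/24 = 0.6667 J/s.
Since 0.6667 > R, including husked seeds increases the long-run rate.

Yes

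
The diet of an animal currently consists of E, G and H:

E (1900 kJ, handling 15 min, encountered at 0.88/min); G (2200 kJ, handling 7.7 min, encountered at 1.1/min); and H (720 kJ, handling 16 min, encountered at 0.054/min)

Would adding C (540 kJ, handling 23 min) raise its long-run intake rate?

No

Current rate: (0.88×1900 + 1.1×2200 + 0.054×720)/(1 + 0.88×15 + 1.1×7.7 + 0.054×16) = 175.5 kJ/min.
C: E/h = 540/23 = 23.48 kJ/min.
Since 23.48 < R, time spent handling C is better spent searching.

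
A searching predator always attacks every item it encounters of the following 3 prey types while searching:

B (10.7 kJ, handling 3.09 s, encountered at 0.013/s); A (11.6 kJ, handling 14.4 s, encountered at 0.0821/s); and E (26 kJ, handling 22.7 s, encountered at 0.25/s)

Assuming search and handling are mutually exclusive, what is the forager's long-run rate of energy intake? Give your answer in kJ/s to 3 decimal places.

0.961 kJ/s

R = Σλ_iE_i / (1 + Σλ_ih_i)
Numerator: 0.013×10.7 + 0.0821×11.6 + 0.25×26 = 7.591
Denominator: 1 + 0.013×3.09 + 0.0821×14.4 + 0.25×22.7 = 7.897
R = 7.591/7.897 = 0.9613 kJ/s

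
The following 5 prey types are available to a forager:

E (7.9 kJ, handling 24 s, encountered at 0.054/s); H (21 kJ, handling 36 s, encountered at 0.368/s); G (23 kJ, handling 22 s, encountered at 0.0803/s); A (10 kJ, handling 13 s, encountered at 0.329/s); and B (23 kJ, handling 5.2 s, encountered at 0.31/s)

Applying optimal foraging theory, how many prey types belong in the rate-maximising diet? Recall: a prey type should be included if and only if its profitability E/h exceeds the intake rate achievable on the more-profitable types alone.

1

Rank by E/h (kJ/s): B 4.42, G 1.05, A 0.769, H 0.583, E 0.329. Include each in turn until the next type's E/h falls below the running intake rate.
Rate on top 1: 2.73. G: 1.05 < 2.73 → exclude; stop.
Optimal diet: B — 1 of 5 types.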